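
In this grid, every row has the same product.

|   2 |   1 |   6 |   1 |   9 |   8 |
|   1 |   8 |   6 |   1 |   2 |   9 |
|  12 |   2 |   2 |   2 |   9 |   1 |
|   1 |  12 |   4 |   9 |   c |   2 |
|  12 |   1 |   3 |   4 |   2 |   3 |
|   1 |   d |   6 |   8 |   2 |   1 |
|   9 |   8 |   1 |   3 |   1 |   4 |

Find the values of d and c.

d = 9, c = 1

Rows 1 and 5 each multiply to 864, so every row has product 864.
Row 6: 1×6×8×2×1 = 96, so the missing entry is 864 ÷ 96 = 9.
Row 4: 1×12×4×9×2 = 864, so the missing entry is 864 ÷ 864 = 1.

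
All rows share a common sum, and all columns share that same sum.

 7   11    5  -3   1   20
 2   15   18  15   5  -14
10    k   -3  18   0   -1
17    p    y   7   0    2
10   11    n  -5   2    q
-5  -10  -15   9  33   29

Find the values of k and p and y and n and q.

k = 17, p = -3, y = 18, n = 18, q = 5

Rows 1 and 2 both sum to 41, so that's the common total.
Row 3 has 10 − 3 + 18 + 0 − 1 = 24; the blank must be 41 − 24 = 17.
Column 2 has 11 + 15 + 17 + 11 − 10 = 44; the blank must be 41 − 44 = -3.
Column 6 has 20 − 14 − 1 + 2 + 29 = 36; the blank must be 41 − 36 = 5.
Row 5 has 10 + 11 − 5 + 2 + 5 = 23; the blank must be 41 − 23 = 18.
Row 4 has 17 − 3 + 7 + 0 + 2 = 23; the blank must be 41 − 23 = 18.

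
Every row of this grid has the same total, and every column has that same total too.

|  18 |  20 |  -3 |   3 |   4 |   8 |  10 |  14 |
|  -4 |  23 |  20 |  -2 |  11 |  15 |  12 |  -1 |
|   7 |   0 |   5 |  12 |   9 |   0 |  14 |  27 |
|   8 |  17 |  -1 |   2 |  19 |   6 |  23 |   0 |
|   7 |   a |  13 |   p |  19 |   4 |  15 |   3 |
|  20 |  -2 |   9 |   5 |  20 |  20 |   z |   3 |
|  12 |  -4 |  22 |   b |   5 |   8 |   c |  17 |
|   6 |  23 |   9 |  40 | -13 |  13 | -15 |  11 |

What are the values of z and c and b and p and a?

z = -1, c = 16, b = -2, p = 16, a = -3

Rows 1 and 2 both sum to 74, so that's the common total.
The known cells in row 6 total 75, leaving 74 − 75 = -1 for the blank.
The known cells in column 7 total 58, leaving 74 − 58 = 16 for the blank.
The known cells in row 7 total 76, leaving 74 − 76 = -2 for the blank.
The known cells in column 4 total 58, leaving 74 − 58 = 16 for the blank.
The known cells in row 5 total 77, leaving 74 − 77 = -3 for the blank.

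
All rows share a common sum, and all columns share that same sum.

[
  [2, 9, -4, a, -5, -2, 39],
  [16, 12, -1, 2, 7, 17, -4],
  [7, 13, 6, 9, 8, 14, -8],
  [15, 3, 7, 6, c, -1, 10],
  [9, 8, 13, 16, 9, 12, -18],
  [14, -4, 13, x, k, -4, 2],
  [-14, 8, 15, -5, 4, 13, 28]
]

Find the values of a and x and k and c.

a = 10, x = 11, k = 17, c = 9

Rows 2 and 3 both sum to 49, so that's the common total.
Row 1 has 2 + 9 − 4 − 5 − 2 + 39 = 39; the blank must be 49 − 39 = 10.
Column 4 has 10 + 2 + 9 + 6 + 16 − 5 = 38; the blank must be 49 − 38 = 11.
Row 6 has 14 − 4 + 13 + 11 − 4 + 2 = 32; the blank must be 49 − 32 = 17.
Row 4 has 15 + 3 + 7 + 6 − 1 + 10 = 40; the blank must be 49 − 40 = 9.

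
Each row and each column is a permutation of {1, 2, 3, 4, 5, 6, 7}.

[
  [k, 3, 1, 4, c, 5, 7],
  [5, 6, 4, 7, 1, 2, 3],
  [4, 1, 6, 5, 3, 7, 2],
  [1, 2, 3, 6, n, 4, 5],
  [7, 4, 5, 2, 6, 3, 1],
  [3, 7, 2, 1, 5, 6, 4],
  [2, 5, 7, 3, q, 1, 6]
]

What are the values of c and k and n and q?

At (row 7, col 5): row 7 already has {1, 2, 3, 5, 6, 7}, so the value is 4.
For row 4, column 5: row 4 already has {1, 2, 3, 4, 5, 6}; that leaves 7.
At (row 1, col 5): column 5 already has {1, 3, 4, 5, 6, 7}, so the value is 2.
Cell (1,1): row 1 already has {1, 2, 3, 4, 5, 7} → 6.

c = 2, k = 6, n = 7, q = 4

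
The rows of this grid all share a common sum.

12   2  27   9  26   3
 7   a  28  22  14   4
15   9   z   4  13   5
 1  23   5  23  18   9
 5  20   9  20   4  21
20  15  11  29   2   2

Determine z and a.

z = 33, a = 4

Row 1 sums to 79 and so does row 6; that's the common total.
In row 3 the known cells total 46, leaving 79 − 46 = 33.
In row 2 the known cells total 75, leaving 79 − 75 = 4.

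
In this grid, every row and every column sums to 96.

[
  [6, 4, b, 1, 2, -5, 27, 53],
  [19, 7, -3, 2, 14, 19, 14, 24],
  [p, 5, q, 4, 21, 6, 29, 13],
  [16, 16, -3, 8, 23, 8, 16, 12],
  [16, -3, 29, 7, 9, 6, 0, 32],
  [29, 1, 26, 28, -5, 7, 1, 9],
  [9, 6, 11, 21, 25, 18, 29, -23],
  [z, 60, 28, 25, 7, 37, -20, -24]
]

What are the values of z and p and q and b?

The known cells in row 1 total 88, leaving 96 − 88 = 8 for the blank.
The known cells in row 8 total 113, leaving 96 − 113 = -17 for the blank.
The known cells in column 1 total 78, leaving 96 − 78 = 18 for the blank.
The known cells in row 3 total 96, leaving 96 − 96 = 0 for the blank.

z = -17, p = 18, q = 0, b = 8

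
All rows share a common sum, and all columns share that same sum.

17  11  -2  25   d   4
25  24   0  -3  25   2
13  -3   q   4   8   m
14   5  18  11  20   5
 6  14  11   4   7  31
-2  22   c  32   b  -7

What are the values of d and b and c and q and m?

Rows 2 and 4 both sum to 73, so that's the common total.
Row 1: 17 + 11 − 2 + 25 + 4 = 55, so its missing entry is 73 − 55 = 18.
Column 5: 18 + 25 + 8 + 20 + 7 = 78, so its missing entry is 73 − 78 = -5.
Column 6: 4 + 2 + 5 + 31 − 7 = 35, so its missing entry is 73 − 35 = 38.
Row 3: 13 − 3 + 4 + 8 + 38 = 60, so its missing entry is 73 − 60 = 13.
Row 6: -2 + 22 + 32 − 5 − 7 = 40, so its missing entry is 73 − 40 = 33.

d = 18, b = -5, c = 33, q = 13, m = 38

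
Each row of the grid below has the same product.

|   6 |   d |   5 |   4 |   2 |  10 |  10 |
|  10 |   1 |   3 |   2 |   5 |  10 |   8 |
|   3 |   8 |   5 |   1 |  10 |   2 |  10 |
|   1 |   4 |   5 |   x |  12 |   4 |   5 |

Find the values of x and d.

x = 5, d = 1

Rows 2 and 3 each multiply to 24000, so every row has product 24000.
Row 4: 1×4×5×12×4×5 = 4800, so the missing entry is 24000 ÷ 4800 = 5.
Row 1: 6×5×4×2×10×10 = 24000, so the missing entry is 24000 ÷ 24000 = 1.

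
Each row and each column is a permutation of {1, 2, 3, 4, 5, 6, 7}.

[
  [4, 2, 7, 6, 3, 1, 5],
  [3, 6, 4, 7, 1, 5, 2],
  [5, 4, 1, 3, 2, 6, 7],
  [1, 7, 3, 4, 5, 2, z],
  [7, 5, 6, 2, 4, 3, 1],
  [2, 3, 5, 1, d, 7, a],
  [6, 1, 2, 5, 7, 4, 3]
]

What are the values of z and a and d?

z = 6, a = 4, d = 6

Cell (6,5): column 5 already has {1, 2, 3, 4, 5, 7} → 6.
For row 6, column 7: row 6 already has {1, 2, 3, 5, 6, 7}; that leaves 4.
At (row 4, col 7): row 4 already has {1, 2, 3, 4, 5, 7}, so the value is 6.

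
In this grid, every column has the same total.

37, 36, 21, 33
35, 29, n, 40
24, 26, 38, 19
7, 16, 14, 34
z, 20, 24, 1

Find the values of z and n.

Columns 2 and 4 both add up to 127, so every column sums to 127.
Column 1: 37 + 35 + 24 + 7 = 103, so the missing entry is 127 − 103 = 24.
Column 3: 21 + 38 + 14 + 24 = 97, so the missing entry is 127 − 97 = 30.

z = 24, n = 30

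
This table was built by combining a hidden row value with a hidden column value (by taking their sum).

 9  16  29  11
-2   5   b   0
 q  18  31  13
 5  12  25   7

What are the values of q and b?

The difference between any two rows is the same in every column — this is an addition table with the headers hidden.
Row 3 minus row 1 is 18 − 16 = 2, so its entry in column 1 is 9 + 2 = 11.
Row 2 minus row 1 is 5 − 16 = -11, so its entry in column 3 is 29 + (-11) = 18.

q = 11, b = 18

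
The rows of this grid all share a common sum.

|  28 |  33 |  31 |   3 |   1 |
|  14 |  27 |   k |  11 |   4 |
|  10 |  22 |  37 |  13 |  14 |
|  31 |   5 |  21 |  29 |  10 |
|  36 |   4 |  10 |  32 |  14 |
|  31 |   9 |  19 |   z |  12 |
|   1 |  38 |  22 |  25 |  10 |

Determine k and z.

k = 40, z = 25

The complete rows each total 96.
Row 2 is missing 96 − 56 = 40 (since 14 + 27 + 11 + 4 = 56).
Row 6 is missing 96 − 71 = 25 (since 31 + 9 + 19 + 12 = 71).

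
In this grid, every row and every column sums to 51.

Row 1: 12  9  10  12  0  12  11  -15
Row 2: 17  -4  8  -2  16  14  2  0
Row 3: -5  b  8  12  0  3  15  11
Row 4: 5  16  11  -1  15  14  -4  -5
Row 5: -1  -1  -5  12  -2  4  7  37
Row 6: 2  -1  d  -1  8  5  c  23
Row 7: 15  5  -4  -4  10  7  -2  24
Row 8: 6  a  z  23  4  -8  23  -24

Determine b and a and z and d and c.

b = 7, a = 20, z = 7, d = 16, c = -1

Row 3 has -5 + 8 + 12 + 0 + 3 + 15 + 11 = 44; the blank must be 51 − 44 = 7.
Column 2 has 9 − 4 + 7 + 16 − 1 − 1 + 5 = 31; the blank must be 51 − 31 = 20.
Column 7 has 11 + 2 + 15 − 4 + 7 − 2 + 23 = 52; the blank must be 51 − 52 = -1.
Row 8 has 6 + 20 + 23 + 4 − 8 + 23 − 24 = 44; the blank must be 51 − 44 = 7.
Row 6 has 2 − 1 − 1 + 8 + 5 − 1 + 23 = 35; the blank must be 51 − 35 = 16.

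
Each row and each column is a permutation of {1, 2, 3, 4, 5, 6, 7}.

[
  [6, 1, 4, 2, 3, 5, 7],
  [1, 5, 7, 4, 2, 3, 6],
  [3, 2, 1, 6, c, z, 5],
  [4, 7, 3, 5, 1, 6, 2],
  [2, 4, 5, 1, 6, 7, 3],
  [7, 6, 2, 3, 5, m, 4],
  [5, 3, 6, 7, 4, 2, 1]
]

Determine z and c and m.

At (row 3, col 5): column 5 already has {1, 2, 3, 4, 5, 6}, so the value is 7.
For row 6, column 6: row 6 already has {2, 3, 4, 5, 6, 7}; that leaves 1.
At (row 3, col 6): row 3 already has {1, 2, 3, 5, 6, 7}, so the value is 4.

z = 4, c = 7, m = 1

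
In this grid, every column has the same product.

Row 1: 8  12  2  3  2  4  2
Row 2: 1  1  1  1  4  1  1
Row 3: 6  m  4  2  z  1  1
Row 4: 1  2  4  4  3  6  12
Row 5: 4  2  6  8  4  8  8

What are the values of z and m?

z = 2, m = 4

Columns 1 and 4 each multiply to 192, so every column has product 192.
Column 5: 2×4×3×4 = 96, so the missing entry is 192 ÷ 96 = 2.
Column 2: 12×1×2×2 = 48, so the missing entry is 192 ÷ 48 = 4.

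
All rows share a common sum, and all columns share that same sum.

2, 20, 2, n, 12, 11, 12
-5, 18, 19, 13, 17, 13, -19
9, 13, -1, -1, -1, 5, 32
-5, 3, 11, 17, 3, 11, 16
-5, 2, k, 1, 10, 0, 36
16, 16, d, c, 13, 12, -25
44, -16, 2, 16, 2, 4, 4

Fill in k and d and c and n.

k = 12, d = 11, c = 13, n = -3

Rows 2 and 3 both sum to 56, so that's the common total.
Row 1 has 2 + 20 + 2 + 12 + 11 + 12 = 59; the blank must be 56 − 59 = -3.
Column 4 has -3 + 13 − 1 + 17 + 1 + 16 = 43; the blank must be 56 − 43 = 13.
Row 5 has -5 + 2 + 1 + 10 + 0 + 36 = 44; the blank must be 56 − 44 = 12.
Row 6 has 16 + 16 + 13 + 13 + 12 − 25 = 45; the blank must be 56 − 45 = 11.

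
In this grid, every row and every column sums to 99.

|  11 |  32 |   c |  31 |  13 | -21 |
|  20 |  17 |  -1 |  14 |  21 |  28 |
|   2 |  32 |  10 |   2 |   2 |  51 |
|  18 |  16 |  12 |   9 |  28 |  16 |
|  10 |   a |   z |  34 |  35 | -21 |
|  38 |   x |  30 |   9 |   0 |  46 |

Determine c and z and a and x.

Row 1 has 11 + 32 + 31 + 13 − 21 = 66; the blank must be 99 − 66 = 33.
Row 6 has 38 + 30 + 9 + 0 + 46 = 123; the blank must be 99 − 123 = -24.
Column 2 has 32 + 17 + 32 + 16 − 24 = 73; the blank must be 99 − 73 = 26.
Row 5 has 10 + 26 + 34 + 35 − 21 = 84; the blank must be 99 − 84 = 15.

c = 33, z = 15, a = 26, x = -24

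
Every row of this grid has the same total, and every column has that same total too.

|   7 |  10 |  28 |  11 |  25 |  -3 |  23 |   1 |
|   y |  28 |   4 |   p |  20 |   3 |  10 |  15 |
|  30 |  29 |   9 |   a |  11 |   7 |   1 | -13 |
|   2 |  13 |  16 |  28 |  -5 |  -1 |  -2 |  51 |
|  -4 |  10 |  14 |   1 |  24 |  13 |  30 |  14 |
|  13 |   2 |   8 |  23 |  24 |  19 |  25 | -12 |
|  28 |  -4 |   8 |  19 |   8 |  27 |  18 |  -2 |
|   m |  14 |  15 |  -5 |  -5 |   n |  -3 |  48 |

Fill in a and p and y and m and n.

a = 28, p = -3, y = 25, m = 1, n = 37

Rows 1 and 4 both sum to 102, so that's the common total.
Row 3 has 30 + 29 + 9 + 11 + 7 + 1 − 13 = 74; the blank must be 102 − 74 = 28.
Column 6 has -3 + 3 + 7 − 1 + 13 + 19 + 27 = 65; the blank must be 102 − 65 = 37.
Row 8 has 14 + 15 − 5 − 5 + 37 − 3 + 48 = 101; the blank must be 102 − 101 = 1.
Column 1 has 7 + 30 + 2 − 4 + 13 + 28 + 1 = 77; the blank must be 102 − 77 = 25.
Row 2 has 25 + 28 + 4 + 20 + 3 + 10 + 15 = 105; the blank must be 102 − 105 = -3.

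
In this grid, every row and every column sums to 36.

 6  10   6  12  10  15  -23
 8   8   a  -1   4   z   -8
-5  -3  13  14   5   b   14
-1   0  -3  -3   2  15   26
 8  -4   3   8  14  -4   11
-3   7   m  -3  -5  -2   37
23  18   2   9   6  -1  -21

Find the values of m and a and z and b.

m = 5, a = 10, z = 15, b = -2

The known cells in row 3 total 38, leaving 36 − 38 = -2 for the blank.
The known cells in column 6 total 21, leaving 36 − 21 = 15 for the blank.
The known cells in row 2 total 26, leaving 36 − 26 = 10 for the blank.
The known cells in row 6 total 31, leaving 36 − 31 = 5 for the blank.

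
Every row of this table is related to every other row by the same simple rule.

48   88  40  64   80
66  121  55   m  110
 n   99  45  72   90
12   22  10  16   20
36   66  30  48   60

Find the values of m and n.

m = 88, n = 54

Each row is a constant multiple of every other row — this is a multiplication table with the headers hidden.
Row 2 is 110/80 = 11/8 times row 1, so its entry in column 4 is 64 × 11/8 = 88.
Row 3 is 90/80 = 9/8 times row 1, so its entry in column 1 is 48 × 9/8 = 54.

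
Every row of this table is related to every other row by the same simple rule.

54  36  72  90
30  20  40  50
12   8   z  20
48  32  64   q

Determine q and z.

q = 80, z = 16

Each row is a constant multiple of every other row — this is a multiplication table with the headers hidden.
Row 4 is 32/36 = 8/9 times row 1, so its entry in column 4 is 90 × 8/9 = 80.
Row 3 is 8/36 = 2/9 times row 1, so its entry in column 3 is 72 × 2/9 = 16.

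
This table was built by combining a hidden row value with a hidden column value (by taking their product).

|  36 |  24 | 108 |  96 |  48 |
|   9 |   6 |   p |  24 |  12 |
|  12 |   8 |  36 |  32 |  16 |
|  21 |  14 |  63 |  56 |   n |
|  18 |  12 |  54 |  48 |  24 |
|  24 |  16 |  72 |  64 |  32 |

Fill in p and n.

Each row is a constant multiple of every other row — this is a multiplication table with the headers hidden.
Row 2 is 9/36 = 1/4 times row 1, so its entry in column 3 is 108 × 1/4 = 27.
Row 4 is 21/36 = 7/12 times row 1, so its entry in column 5 is 48 × 7/12 = 28.

p = 27, n = 28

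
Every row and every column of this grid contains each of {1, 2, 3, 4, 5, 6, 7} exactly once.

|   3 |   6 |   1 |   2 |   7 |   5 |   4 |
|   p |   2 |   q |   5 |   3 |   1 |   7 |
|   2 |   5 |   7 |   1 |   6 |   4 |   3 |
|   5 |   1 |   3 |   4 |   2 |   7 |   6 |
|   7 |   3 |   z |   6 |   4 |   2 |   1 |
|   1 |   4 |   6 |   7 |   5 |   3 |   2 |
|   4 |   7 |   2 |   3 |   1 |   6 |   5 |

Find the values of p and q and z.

p = 6, q = 4, z = 5

Cell (2,1): column 1 already has {1, 2, 3, 4, 5, 7} → 6.
At (row 2, col 3): row 2 already has {1, 2, 3, 5, 6, 7}, so the value is 4.
At (row 5, col 3): row 5 already has {1, 2, 3, 4, 6, 7}, so the value is 5.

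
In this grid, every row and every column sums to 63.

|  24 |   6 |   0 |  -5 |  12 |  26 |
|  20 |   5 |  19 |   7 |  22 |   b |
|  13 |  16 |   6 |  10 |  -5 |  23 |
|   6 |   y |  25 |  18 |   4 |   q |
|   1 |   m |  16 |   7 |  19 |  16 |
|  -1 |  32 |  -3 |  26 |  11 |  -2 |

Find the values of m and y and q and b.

The known cells in row 5 total 59, leaving 63 − 59 = 4 for the blank.
The known cells in column 2 total 63, leaving 63 − 63 = 0 for the blank.
The known cells in row 4 total 53, leaving 63 − 53 = 10 for the blank.
The known cells in row 2 total 73, leaving 63 − 73 = -10 for the blank.

m = 4, y = 0, q = 10, b = -10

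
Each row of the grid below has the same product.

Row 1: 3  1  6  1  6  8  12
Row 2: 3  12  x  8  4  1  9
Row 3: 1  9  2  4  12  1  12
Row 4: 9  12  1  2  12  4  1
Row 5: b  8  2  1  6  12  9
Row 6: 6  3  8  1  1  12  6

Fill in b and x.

Rows 1 and 6 each multiply to 10368, so every row has product 10368.
Row 5: 8×2×1×6×12×9 = 10368, so the missing entry is 10368 ÷ 10368 = 1.
Row 2: 3×12×8×4×1×9 = 10368, so the missing entry is 10368 ÷ 10368 = 1.

b = 1, x = 1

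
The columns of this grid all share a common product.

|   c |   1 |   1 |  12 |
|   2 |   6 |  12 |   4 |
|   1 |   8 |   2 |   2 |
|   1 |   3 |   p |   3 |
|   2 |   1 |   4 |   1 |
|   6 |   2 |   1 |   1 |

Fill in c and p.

c = 12, p = 3

Columns 2 and 4 each multiply to 288, so every column has product 288.
Column 1: 2×1×1×2×6 = 24, so the missing entry is 288 ÷ 24 = 12.
Column 3: 1×12×2×4×1 = 96, so the missing entry is 288 ÷ 96 = 3.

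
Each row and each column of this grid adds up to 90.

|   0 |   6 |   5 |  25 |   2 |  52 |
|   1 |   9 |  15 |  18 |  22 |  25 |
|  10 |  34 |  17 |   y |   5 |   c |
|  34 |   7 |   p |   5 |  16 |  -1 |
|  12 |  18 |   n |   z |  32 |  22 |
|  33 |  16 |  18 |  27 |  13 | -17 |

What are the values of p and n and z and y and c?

p = 29, n = 6, z = 0, y = 15, c = 9

Row 4 has 34 + 7 + 5 + 16 − 1 = 61; the blank must be 90 − 61 = 29.
Column 3 has 5 + 15 + 17 + 29 + 18 = 84; the blank must be 90 − 84 = 6.
Row 5 has 12 + 18 + 6 + 32 + 22 = 90; the blank must be 90 − 90 = 0.
Column 4 has 25 + 18 + 5 + 0 + 27 = 75; the blank must be 90 − 75 = 15.
Row 3 has 10 + 34 + 17 + 15 + 5 = 81; the blank must be 90 − 81 = 9.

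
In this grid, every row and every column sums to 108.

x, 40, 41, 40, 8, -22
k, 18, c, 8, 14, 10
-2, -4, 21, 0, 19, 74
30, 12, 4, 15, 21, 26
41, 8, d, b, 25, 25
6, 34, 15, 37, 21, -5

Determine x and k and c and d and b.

Column 4 has 40 + 8 + 0 + 15 + 37 = 100; the blank must be 108 − 100 = 8.
Row 1 has 40 + 41 + 40 + 8 − 22 = 107; the blank must be 108 − 107 = 1.
Row 5 has 41 + 8 + 8 + 25 + 25 = 107; the blank must be 108 − 107 = 1.
Column 3 has 41 + 21 + 4 + 1 + 15 = 82; the blank must be 108 − 82 = 26.
Row 2 has 18 + 26 + 8 + 14 + 10 = 76; the blank must be 108 − 76 = 32.

x = 1, k = 32, c = 26, d = 1, b = 8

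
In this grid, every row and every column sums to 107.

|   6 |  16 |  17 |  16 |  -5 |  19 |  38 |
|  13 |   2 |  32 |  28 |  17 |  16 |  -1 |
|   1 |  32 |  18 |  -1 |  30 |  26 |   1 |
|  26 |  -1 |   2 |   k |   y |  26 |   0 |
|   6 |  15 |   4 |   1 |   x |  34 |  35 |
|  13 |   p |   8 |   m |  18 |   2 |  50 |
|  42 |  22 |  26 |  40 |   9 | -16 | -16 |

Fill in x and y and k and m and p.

x = 12, y = 26, k = 28, m = -5, p = 21

The known cells in row 5 total 95, leaving 107 − 95 = 12 for the blank.
The known cells in column 5 total 81, leaving 107 − 81 = 26 for the blank.
The known cells in column 2 total 86, leaving 107 − 86 = 21 for the blank.
The known cells in row 4 total 79, leaving 107 − 79 = 28 for the blank.
The known cells in row 6 total 112, leaving 107 − 112 = -5 for the blank.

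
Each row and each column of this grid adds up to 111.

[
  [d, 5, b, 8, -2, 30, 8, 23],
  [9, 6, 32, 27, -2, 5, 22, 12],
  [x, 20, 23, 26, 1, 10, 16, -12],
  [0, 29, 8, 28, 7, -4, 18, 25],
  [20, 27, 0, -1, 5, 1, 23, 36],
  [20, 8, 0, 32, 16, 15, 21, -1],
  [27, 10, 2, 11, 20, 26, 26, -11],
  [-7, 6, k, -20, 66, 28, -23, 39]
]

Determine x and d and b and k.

x = 27, d = 15, b = 24, k = 22

Row 3 has 20 + 23 + 26 + 1 + 10 + 16 − 12 = 84; the blank must be 111 − 84 = 27.
Row 8 has -7 + 6 − 20 + 66 + 28 − 23 + 39 = 89; the blank must be 111 − 89 = 22.
Column 3 has 32 + 23 + 8 + 0 + 0 + 2 + 22 = 87; the blank must be 111 − 87 = 24.
Row 1 has 5 + 24 + 8 − 2 + 30 + 8 + 23 = 96; the blank must be 111 − 96 = 15.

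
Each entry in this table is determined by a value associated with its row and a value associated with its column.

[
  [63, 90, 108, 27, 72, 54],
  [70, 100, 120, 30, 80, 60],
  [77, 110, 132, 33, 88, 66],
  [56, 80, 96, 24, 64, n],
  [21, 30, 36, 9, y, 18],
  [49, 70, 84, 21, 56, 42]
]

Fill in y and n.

Each row is a constant multiple of every other row — this is a multiplication table with the headers hidden.
Row 5 is 36/108 = 1/3 times row 1, so its entry in column 5 is 72 × 1/3 = 24.
Row 4 is 96/108 = 8/9 times row 1, so its entry in column 6 is 54 × 8/9 = 48.

y = 24, n = 48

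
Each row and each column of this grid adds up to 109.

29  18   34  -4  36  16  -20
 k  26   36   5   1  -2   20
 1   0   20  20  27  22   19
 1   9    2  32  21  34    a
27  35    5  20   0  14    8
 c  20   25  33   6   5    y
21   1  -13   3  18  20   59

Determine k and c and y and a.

Row 2: 26 + 36 + 5 + 1 − 2 + 20 = 86, so its missing entry is 109 − 86 = 23.
Column 1: 29 + 23 + 1 + 1 + 27 + 21 = 102, so its missing entry is 109 − 102 = 7.
Row 6: 7 + 20 + 25 + 33 + 6 + 5 = 96, so its missing entry is 109 − 96 = 13.
Row 4: 1 + 9 + 2 + 32 + 21 + 34 = 99, so its missing entry is 109 − 99 = 10.

k = 23, c = 7, y = 13, a = 10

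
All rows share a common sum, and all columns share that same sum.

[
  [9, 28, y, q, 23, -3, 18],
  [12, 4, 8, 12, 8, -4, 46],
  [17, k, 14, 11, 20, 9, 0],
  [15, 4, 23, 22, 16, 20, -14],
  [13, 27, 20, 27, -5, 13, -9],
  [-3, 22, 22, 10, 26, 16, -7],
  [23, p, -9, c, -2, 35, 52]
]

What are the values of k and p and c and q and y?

Rows 2 and 4 both sum to 86, so that's the common total.
The known cells in row 3 total 71, leaving 86 − 71 = 15 for the blank.
The known cells in column 2 total 100, leaving 86 − 100 = -14 for the blank.
The known cells in column 3 total 78, leaving 86 − 78 = 8 for the blank.
The known cells in row 1 total 83, leaving 86 − 83 = 3 for the blank.
The known cells in row 7 total 85, leaving 86 − 85 = 1 for the blank.

k = 15, p = -14, c = 1, q = 3, y = 8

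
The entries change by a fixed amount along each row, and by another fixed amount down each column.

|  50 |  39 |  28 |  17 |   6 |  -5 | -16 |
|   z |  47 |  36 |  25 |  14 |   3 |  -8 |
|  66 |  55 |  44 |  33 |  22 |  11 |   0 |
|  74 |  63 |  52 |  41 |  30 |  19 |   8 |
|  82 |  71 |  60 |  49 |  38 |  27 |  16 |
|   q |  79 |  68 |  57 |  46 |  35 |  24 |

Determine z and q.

z = 58, q = 90

Along each row the entries change by -11 per step; down each column they change by 8.
Row 2: from 47 at column 2, stepping by -11 to column 1 gives 58.
Row 6: from 79 at column 2, stepping by -11 to column 1 gives 90.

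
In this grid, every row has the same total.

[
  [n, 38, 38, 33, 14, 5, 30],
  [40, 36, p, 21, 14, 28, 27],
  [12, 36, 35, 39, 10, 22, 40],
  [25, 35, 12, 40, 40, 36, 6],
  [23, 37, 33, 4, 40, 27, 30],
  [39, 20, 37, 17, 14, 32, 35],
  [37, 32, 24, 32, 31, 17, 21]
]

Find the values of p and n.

The complete rows each total 194.
Row 2 is missing 194 − 166 = 28 (since 40 + 36 + 21 + 14 + 28 + 27 = 166).
Row 1 is missing 194 − 158 = 36 (since 38 + 38 + 33 + 14 + 5 + 30 = 158).

p = 28, n = 36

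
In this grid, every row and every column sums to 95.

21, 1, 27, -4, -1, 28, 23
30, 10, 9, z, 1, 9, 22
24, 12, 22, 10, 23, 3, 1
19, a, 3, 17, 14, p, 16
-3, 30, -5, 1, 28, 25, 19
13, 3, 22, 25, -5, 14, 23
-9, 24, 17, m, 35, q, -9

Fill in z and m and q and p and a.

Column 2: 1 + 10 + 12 + 30 + 3 + 24 = 80, so its missing entry is 95 − 80 = 15.
Row 2: 30 + 10 + 9 + 1 + 9 + 22 = 81, so its missing entry is 95 − 81 = 14.
Column 4: -4 + 14 + 10 + 17 + 1 + 25 = 63, so its missing entry is 95 − 63 = 32.
Row 7: -9 + 24 + 17 + 32 + 35 − 9 = 90, so its missing entry is 95 − 90 = 5.
Row 4: 19 + 15 + 3 + 17 + 14 + 16 = 84, so its missing entry is 95 − 84 = 11.

z = 14, m = 32, q = 5, p = 11, a = 15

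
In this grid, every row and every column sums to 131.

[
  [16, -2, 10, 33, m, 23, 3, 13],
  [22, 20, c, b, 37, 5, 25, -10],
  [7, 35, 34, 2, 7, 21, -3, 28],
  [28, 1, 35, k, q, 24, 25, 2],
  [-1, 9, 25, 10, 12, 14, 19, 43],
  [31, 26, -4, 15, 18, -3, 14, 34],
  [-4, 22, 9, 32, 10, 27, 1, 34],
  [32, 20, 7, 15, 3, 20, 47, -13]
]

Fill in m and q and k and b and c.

m = 35, q = 9, k = 7, b = 17, c = 15

Column 3 has 10 + 34 + 35 + 25 − 4 + 9 + 7 = 116; the blank must be 131 − 116 = 15.
Row 1 has 16 − 2 + 10 + 33 + 23 + 3 + 13 = 96; the blank must be 131 − 96 = 35.
Column 5 has 35 + 37 + 7 + 12 + 18 + 10 + 3 = 122; the blank must be 131 − 122 = 9.
Row 4 has 28 + 1 + 35 + 9 + 24 + 25 + 2 = 124; the blank must be 131 − 124 = 7.
Row 2 has 22 + 20 + 15 + 37 + 5 + 25 − 10 = 114; the blank must be 131 − 114 = 17.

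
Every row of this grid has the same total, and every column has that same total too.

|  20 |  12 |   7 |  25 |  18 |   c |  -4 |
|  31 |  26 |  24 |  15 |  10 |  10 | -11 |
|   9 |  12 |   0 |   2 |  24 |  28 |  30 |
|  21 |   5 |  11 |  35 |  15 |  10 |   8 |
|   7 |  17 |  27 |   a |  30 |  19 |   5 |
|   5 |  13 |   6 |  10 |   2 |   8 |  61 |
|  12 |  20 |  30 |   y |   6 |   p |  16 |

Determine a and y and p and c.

Rows 2 and 3 both sum to 105, so that's the common total.
The known cells in row 1 total 78, leaving 105 − 78 = 27 for the blank.
The known cells in column 6 total 102, leaving 105 − 102 = 3 for the blank.
The known cells in row 7 total 87, leaving 105 − 87 = 18 for the blank.
The known cells in row 5 total 105, leaving 105 − 105 = 0 for the blank.

a = 0, y = 18, p = 3, c = 27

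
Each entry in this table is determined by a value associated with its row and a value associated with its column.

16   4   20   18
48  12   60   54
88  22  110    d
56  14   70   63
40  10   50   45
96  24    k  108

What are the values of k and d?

k = 120, d = 99

Each row is a constant multiple of every other row — this is a multiplication table with the headers hidden.
Row 6 is 96/16 = 6/1 times row 1, so its entry in column 3 is 20 × 6/1 = 120.
Row 3 is 88/16 = 11/2 times row 1, so its entry in column 4 is 18 × 11/2 = 99.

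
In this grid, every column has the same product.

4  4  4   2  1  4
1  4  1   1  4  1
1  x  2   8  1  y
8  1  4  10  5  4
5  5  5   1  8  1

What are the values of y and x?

y = 10, x = 2

Columns 1 and 4 each multiply to 160, so every column has product 160.
Column 6: 4×1×4×1 = 16, so the missing entry is 160 ÷ 16 = 10.
Column 2: 4×4×1×5 = 80, so the missing entry is 160 ÷ 80 = 2.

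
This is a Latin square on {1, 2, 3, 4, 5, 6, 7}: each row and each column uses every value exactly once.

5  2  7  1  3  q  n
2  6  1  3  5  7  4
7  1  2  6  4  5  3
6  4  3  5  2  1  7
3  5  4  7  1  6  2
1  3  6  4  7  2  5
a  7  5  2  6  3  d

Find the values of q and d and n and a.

q = 4, d = 1, n = 6, a = 4

Cell (7,1): column 1 already has {1, 2, 3, 5, 6, 7} → 4.
Cell (7,7): row 7 already has {2, 3, 4, 5, 6, 7} → 1.
At (row 1, col 6): column 6 already has {1, 2, 3, 5, 6, 7}, so the value is 4.
For row 1, column 7: row 1 already has {1, 2, 3, 4, 5, 7}; that leaves 6.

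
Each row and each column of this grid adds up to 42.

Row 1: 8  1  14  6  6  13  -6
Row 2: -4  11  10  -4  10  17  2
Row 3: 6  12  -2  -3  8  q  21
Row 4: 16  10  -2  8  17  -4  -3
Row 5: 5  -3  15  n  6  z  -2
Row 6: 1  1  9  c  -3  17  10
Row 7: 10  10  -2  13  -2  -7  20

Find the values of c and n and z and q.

c = 7, n = 15, z = 6, q = 0

Row 6: 1 + 1 + 9 − 3 + 17 + 10 = 35, so its missing entry is 42 − 35 = 7.
Row 3: 6 + 12 − 2 − 3 + 8 + 21 = 42, so its missing entry is 42 − 42 = 0.
Column 6: 13 + 17 + 0 − 4 + 17 − 7 = 36, so its missing entry is 42 − 36 = 6.
Row 5: 5 − 3 + 15 + 6 + 6 − 2 = 27, so its missing entry is 42 − 27 = 15.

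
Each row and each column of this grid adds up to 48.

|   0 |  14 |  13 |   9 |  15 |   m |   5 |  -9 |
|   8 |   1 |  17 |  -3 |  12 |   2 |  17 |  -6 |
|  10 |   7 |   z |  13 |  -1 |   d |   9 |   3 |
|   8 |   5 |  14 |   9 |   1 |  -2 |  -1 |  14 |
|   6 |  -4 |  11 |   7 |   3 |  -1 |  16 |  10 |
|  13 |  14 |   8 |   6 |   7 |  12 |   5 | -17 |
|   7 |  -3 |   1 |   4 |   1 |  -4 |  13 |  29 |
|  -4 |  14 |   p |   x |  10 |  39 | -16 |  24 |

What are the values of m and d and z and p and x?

m = 1, d = 1, z = 6, p = -22, x = 3

Column 4: 9 − 3 + 13 + 9 + 7 + 6 + 4 = 45, so its missing entry is 48 − 45 = 3.
Row 8: -4 + 14 + 3 + 10 + 39 − 16 + 24 = 70, so its missing entry is 48 − 70 = -22.
Column 3: 13 + 17 + 14 + 11 + 8 + 1 − 22 = 42, so its missing entry is 48 − 42 = 6.
Row 1: 0 + 14 + 13 + 9 + 15 + 5 − 9 = 47, so its missing entry is 48 − 47 = 1.
Row 3: 10 + 7 + 6 + 13 − 1 + 9 + 3 = 47, so its missing entry is 48 − 47 = 1.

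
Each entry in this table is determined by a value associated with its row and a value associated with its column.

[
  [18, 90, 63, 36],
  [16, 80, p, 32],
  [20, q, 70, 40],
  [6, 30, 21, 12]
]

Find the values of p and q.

p = 56, q = 100

Each row is a constant multiple of every other row — this is a multiplication table with the headers hidden.
Row 2 is 32/36 = 8/9 times row 1, so its entry in column 3 is 63 × 8/9 = 56.
Row 3 is 40/36 = 10/9 times row 1, so its entry in column 2 is 90 × 10/9 = 100.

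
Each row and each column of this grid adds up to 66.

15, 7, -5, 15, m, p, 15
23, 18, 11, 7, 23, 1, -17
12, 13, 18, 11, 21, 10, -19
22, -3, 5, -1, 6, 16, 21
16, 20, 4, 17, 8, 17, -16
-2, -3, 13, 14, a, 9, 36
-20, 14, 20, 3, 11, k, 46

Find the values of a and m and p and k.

The known cells in row 6 total 67, leaving 66 − 67 = -1 for the blank.
The known cells in column 5 total 68, leaving 66 − 68 = -2 for the blank.
The known cells in row 7 total 74, leaving 66 − 74 = -8 for the blank.
The known cells in row 1 total 45, leaving 66 − 45 = 21 for the blank.

a = -1, m = -2, p = 21, k = -8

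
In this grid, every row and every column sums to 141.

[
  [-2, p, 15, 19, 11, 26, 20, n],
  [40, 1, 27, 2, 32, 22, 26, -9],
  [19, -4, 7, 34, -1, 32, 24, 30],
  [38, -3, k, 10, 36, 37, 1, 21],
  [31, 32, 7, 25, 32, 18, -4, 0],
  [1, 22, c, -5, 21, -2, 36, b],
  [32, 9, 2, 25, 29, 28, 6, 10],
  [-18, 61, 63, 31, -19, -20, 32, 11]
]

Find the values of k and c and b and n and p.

Column 2: 1 − 4 − 3 + 32 + 22 + 9 + 61 = 118, so its missing entry is 141 − 118 = 23.
Row 1: -2 + 23 + 15 + 19 + 11 + 26 + 20 = 112, so its missing entry is 141 − 112 = 29.
Column 8: 29 − 9 + 30 + 21 + 0 + 10 + 11 = 92, so its missing entry is 141 − 92 = 49.
Row 4: 38 − 3 + 10 + 36 + 37 + 1 + 21 = 140, so its missing entry is 141 − 140 = 1.
Row 6: 1 + 22 − 5 + 21 − 2 + 36 + 49 = 122, so its missing entry is 141 − 122 = 19.

k = 1, c = 19, b = 49, n = 29, p = 23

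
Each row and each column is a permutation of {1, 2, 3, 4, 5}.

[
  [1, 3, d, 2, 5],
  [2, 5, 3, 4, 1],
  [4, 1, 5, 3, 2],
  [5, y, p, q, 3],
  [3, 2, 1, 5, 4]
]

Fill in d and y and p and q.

d = 4, y = 4, p = 2, q = 1

For row 4, column 2: column 2 already has {1, 2, 3, 5}; that leaves 4.
For row 1, column 3: row 1 already has {1, 2, 3, 5}; that leaves 4.
At (row 4, col 4): column 4 already has {2, 3, 4, 5}, so the value is 1.
For row 4, column 3: row 4 already has {1, 3, 4, 5}; that leaves 2.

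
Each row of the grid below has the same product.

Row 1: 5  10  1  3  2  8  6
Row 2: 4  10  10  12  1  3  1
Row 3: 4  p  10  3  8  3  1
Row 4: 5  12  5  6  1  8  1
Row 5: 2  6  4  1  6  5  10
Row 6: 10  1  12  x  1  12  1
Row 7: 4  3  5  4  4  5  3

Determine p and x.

p = 5, x = 10

Rows 1 and 2 each multiply to 14400, so every row has product 14400.
Row 3: 4×10×3×8×3×1 = 2880, so the missing entry is 14400 ÷ 2880 = 5.
Row 6: 10×1×12×1×12×1 = 1440, so the missing entry is 14400 ÷ 1440 = 10.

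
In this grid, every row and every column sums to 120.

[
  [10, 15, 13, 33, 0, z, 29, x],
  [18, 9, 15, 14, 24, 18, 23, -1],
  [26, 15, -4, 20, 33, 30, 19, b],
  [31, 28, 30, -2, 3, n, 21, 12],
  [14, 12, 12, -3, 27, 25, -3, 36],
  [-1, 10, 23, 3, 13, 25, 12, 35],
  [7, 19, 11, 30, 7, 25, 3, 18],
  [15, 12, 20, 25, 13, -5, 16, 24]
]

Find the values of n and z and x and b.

The known cells in row 3 total 139, leaving 120 − 139 = -19 for the blank.
The known cells in column 8 total 105, leaving 120 − 105 = 15 for the blank.
The known cells in row 4 total 123, leaving 120 − 123 = -3 for the blank.
The known cells in row 1 total 115, leaving 120 − 115 = 5 for the blank.

n = -3, z = 5, x = 15, b = -19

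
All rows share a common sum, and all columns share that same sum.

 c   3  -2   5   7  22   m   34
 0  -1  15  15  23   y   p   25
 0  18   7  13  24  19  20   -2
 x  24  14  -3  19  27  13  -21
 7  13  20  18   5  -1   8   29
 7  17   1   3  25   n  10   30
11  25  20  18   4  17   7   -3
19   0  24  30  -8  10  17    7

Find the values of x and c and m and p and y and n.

Rows 3 and 5 both sum to 99, so that's the common total.
The known cells in row 6 total 93, leaving 99 − 93 = 6 for the blank.
The known cells in column 6 total 100, leaving 99 − 100 = -1 for the blank.
The known cells in row 4 total 73, leaving 99 − 73 = 26 for the blank.
The known cells in column 1 total 70, leaving 99 − 70 = 29 for the blank.
The known cells in row 1 total 98, leaving 99 − 98 = 1 for the blank.
The known cells in row 2 total 76, leaving 99 − 76 = 23 for the blank.

x = 26, c = 29, m = 1, p = 23, y = -1, n = 6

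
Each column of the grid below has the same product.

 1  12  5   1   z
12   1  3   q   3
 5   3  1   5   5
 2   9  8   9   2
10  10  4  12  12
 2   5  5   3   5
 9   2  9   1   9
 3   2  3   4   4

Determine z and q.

z = 1, q = 10

Columns 2 and 3 each multiply to 64800, so every column has product 64800.
Column 5: 3×5×2×12×5×9×4 = 64800, so the missing entry is 64800 ÷ 64800 = 1.
Column 4: 1×5×9×12×3×1×4 = 6480, so the missing entry is 64800 ÷ 6480 = 10.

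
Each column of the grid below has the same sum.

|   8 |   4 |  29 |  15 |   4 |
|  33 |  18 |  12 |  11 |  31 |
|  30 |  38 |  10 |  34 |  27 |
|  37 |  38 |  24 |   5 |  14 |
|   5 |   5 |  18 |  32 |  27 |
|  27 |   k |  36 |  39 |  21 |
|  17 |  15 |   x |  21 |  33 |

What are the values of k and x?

Columns 1 and 4 both add up to 157, so every column sums to 157.
Column 2: 4 + 18 + 38 + 38 + 5 + 15 = 118, so the missing entry is 157 − 118 = 39.
Column 3: 29 + 12 + 10 + 24 + 18 + 36 = 129, so the missing entry is 157 − 129 = 28.

k = 39, x = 28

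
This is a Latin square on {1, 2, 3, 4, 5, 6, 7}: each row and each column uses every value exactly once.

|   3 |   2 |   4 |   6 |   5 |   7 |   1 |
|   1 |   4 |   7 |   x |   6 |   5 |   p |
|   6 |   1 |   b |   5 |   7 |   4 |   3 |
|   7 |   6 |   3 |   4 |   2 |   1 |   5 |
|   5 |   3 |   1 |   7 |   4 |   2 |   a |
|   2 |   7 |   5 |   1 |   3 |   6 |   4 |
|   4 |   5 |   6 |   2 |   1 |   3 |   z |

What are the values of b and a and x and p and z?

b = 2, a = 6, x = 3, p = 2, z = 7

For row 5, column 7: row 5 already has {1, 2, 3, 4, 5, 7}; that leaves 6.
For row 3, column 3: row 3 already has {1, 3, 4, 5, 6, 7}; that leaves 2.
At (row 7, col 7): row 7 already has {1, 2, 3, 4, 5, 6}, so the value is 7.
For row 2, column 7: column 7 already has {1, 3, 4, 5, 6, 7}; that leaves 2.
For row 2, column 4: row 2 already has {1, 2, 4, 5, 6, 7}; that leaves 3.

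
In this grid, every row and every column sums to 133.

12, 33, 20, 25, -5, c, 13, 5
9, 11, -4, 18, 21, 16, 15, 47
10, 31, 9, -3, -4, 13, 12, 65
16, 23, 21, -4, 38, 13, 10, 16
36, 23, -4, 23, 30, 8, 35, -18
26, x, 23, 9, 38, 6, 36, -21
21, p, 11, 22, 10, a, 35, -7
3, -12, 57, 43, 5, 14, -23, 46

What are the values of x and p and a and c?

x = 16, p = 8, a = 33, c = 30

The known cells in row 6 total 117, leaving 133 − 117 = 16 for the blank.
The known cells in column 2 total 125, leaving 133 − 125 = 8 for the blank.
The known cells in row 7 total 100, leaving 133 − 100 = 33 for the blank.
The known cells in row 1 total 103, leaving 133 − 103 = 30 for the blank.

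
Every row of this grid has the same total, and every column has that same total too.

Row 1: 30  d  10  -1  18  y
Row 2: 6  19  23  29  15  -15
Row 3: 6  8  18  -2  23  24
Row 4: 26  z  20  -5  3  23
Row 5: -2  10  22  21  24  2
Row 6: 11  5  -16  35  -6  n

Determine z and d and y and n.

z = 10, d = 25, y = -5, n = 48

Rows 2 and 3 both sum to 77, so that's the common total.
Row 4 has 26 + 20 − 5 + 3 + 23 = 67; the blank must be 77 − 67 = 10.
Row 6 has 11 + 5 − 16 + 35 − 6 = 29; the blank must be 77 − 29 = 48.
Column 6 has -15 + 24 + 23 + 2 + 48 = 82; the blank must be 77 − 82 = -5.
Row 1 has 30 + 10 − 1 + 18 − 5 = 52; the blank must be 77 − 52 = 25.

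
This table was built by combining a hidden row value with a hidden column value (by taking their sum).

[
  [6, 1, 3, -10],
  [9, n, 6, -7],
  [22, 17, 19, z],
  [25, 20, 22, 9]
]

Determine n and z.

The difference between any two rows is the same in every column — this is an addition table with the headers hidden.
Row 2 minus row 1 is 9 − 6 = 3, so its entry in column 2 is 1 + 3 = 4.
Row 3 minus row 1 is 22 − 6 = 16, so its entry in column 4 is -10 + 16 = 6.

n = 4, z = 6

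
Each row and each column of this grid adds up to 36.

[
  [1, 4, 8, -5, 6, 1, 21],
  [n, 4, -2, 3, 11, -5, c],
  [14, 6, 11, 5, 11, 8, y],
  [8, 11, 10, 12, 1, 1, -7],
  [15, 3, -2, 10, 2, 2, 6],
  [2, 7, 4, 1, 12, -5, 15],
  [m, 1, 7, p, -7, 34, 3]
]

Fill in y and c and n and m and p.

Row 3 has 14 + 6 + 11 + 5 + 11 + 8 = 55; the blank must be 36 − 55 = -19.
Column 7 has 21 − 19 − 7 + 6 + 15 + 3 = 19; the blank must be 36 − 19 = 17.
Row 2 has 4 − 2 + 3 + 11 − 5 + 17 = 28; the blank must be 36 − 28 = 8.
Column 1 has 1 + 8 + 14 + 8 + 15 + 2 = 48; the blank must be 36 − 48 = -12.
Row 7 has -12 + 1 + 7 − 7 + 34 + 3 = 26; the blank must be 36 − 26 = 10.

y = -19, c = 17, n = 8, m = -12, p = 10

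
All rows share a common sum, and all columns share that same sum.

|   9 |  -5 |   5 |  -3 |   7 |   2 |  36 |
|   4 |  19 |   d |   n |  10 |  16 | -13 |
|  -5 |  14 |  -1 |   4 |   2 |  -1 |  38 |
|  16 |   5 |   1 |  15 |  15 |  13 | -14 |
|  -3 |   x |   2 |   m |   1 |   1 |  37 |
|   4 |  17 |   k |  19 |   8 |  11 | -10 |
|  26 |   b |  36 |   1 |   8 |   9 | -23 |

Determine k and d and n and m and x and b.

k = 2, d = 6, n = 9, m = 6, x = 7, b = -6

Rows 1 and 3 both sum to 51, so that's the common total.
The known cells in row 7 total 57, leaving 51 − 57 = -6 for the blank.
The known cells in column 2 total 44, leaving 51 − 44 = 7 for the blank.
The known cells in row 5 total 45, leaving 51 − 45 = 6 for the blank.
The known cells in column 4 total 42, leaving 51 − 42 = 9 for the blank.
The known cells in row 2 total 45, leaving 51 − 45 = 6 for the blank.
The known cells in row 6 total 49, leaving 51 − 49 = 2 for the blank.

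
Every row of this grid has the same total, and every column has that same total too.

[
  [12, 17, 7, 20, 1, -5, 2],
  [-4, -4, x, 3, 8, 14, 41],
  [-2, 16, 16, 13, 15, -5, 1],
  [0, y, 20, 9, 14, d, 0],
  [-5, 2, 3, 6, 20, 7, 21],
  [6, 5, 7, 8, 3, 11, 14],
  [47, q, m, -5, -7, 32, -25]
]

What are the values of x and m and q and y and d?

x = -4, m = 5, q = 7, y = 11, d = 0

Rows 1 and 3 both sum to 54, so that's the common total.
Row 2 has -4 − 4 + 3 + 8 + 14 + 41 = 58; the blank must be 54 − 58 = -4.
Column 3 has 7 − 4 + 16 + 20 + 3 + 7 = 49; the blank must be 54 − 49 = 5.
Row 7 has 47 + 5 − 5 − 7 + 32 − 25 = 47; the blank must be 54 − 47 = 7.
Column 2 has 17 − 4 + 16 + 2 + 5 + 7 = 43; the blank must be 54 − 43 = 11.
Row 4 has 0 + 11 + 20 + 9 + 14 + 0 = 54; the blank must be 54 − 54 = 0.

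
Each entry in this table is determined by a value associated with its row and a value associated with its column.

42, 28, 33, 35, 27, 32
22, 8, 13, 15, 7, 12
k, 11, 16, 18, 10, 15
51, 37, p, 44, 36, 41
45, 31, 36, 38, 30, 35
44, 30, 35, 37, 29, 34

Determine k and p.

k = 25, p = 42

The difference between any two rows is the same in every column — this is an addition table with the headers hidden.
Row 3 minus row 1 is 18 − 35 = -17, so its entry in column 1 is 42 + (-17) = 25.
Row 4 minus row 1 is 44 − 35 = 9, so its entry in column 3 is 33 + 9 = 42.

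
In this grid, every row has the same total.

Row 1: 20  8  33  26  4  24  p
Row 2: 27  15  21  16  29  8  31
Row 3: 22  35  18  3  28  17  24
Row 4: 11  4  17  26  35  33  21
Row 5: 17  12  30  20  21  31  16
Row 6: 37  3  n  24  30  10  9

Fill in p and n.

Rows 3 and 4 both add up to 147, so every row sums to 147.
Row 1: 20 + 8 + 33 + 26 + 4 + 24 = 115, so the missing entry is 147 − 115 = 32.
Row 6: 37 + 3 + 24 + 30 + 10 + 9 = 113, so the missing entry is 147 − 113 = 34.

p = 32, n = 34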